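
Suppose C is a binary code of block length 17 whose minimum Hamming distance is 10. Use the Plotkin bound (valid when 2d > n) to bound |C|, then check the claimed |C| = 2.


Plotkin bound M ≤ 6; given |C| = 2 ≤ bound (satisfied).

Check applicability: 2d = 20, n = 17.
2d − n = 3 > 0, so Plotkin applies.
Compute d/(2d−n) = 10/3 ≈ 3.3333.
⌊d/(2d−n)⌋ = 3.
Plotkin bound: M ≤ 2·3 = 6.
Given |C| = 2, check: satisfied.
This |C| is below the Plotkin bound.


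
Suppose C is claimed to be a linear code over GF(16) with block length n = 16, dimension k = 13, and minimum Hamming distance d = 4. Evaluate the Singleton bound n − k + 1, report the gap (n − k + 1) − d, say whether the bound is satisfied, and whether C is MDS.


Singleton RHS = n − k + 1 = 4, slack = 0, bound satisfied, MDS.

Singleton bound: d ≤ n − k + 1.
Here n = 16, k = 13, so n − k + 1 = 4.
Given d = 4, check d ≤ 4: YES.
Slack = (n − k + 1) − d = 0.
The code is MDS (slack = 0).
Description: the claimed parameters are [16, 13, 4]_16; such a code would be MDS (meets Singleton bound).


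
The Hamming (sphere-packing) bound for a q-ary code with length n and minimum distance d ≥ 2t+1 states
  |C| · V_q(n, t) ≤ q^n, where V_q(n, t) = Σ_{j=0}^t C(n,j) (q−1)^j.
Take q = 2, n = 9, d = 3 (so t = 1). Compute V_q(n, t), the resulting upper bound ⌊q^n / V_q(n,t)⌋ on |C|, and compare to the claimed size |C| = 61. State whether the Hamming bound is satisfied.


V_q(n, t) = 10, q^n = 512, Hamming bound = 51, |C| = 61 > bound (violated).

Step 1: Compute V_q(n, t) = Σ_{j=0}^1 C(n, j) (q−1)^j.
  j = 0: C(9,0)·(1)^0 = 1·1 = 1.
  j = 1: C(9,1)·(1)^1 = 9·1 = 9.
  V_q(n, t) = 1 + 9 = 10.
Step 2: q^n = 2^9 = 512.
Step 3: Hamming bound ⌊q^n / V_q(n,t)⌋ = ⌊512/10⌋ = 51.
Step 4: Compare |C| = 61 to 51: violated.
The claimed |C| lies above the Hamming bound, so no 2-ary code of length 9 with d ≥ 3 can have 61 codewords.


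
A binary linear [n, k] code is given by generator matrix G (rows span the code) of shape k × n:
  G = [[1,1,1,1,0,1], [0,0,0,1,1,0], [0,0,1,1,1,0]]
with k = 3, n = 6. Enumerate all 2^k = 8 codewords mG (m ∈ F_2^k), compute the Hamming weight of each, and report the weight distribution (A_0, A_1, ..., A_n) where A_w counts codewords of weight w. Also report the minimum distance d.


Weight distribution: A_0 = 1, A_1 = 1, A_2 = 1, A_3 = 1, A_4 = 2, A_5 = 2. Minimum distance d = 1.

Enumerate all 2^3 = 8 messages m ∈ F_2^3.
For each, compute codeword c = mG in F_2^6, then tally its weight.
  m = 000 → c = 000000, weight = 0.
  m = 100 → c = 111101, weight = 5.
  m = 010 → c = 000110, weight = 2.
  m = 110 → c = 111011, weight = 5.
  m = 001 → c = 001110, weight = 3.
  m = 101 → c = 110011, weight = 4.
  m = 011 → c = 001000, weight = 1.
  m = 111 → c = 110101, weight = 4.
Tally weights:
  weight 0: 1 codewords.
  weight 1: 1 codewords.
  weight 2: 1 codewords.
  weight 3: 1 codewords.
  weight 4: 2 codewords.
  weight 5: 2 codewords.
Minimum distance d = smallest w > 0 with A_w > 0 = 1.
Sanity: Σ A_w = 8 = 2^3 = 8 ✓.


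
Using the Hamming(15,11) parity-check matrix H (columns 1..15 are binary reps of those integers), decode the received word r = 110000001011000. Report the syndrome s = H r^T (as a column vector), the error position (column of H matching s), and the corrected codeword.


s = (1, 1, 0, 1)^T, error position = 13, corrected codeword c = 110000001011100

Compute s = H r^T mod 2 one row at a time:
  s_1 = 0 + 1 + 0 + 1 + 1 + 0 + 0 + 0 = 3 ≡ 1 (mod 2).
  s_2 = 0 + 0 + 0 + 0 + 1 + 0 + 0 + 0 = 1 ≡ 1 (mod 2).
  s_3 = 1 + 0 + 0 + 0 + 0 + 1 + 0 + 0 = 2 ≡ 0 (mod 2).
  s_4 = 1 + 0 + 0 + 0 + 1 + 1 + 0 + 0 = 3 ≡ 1 (mod 2).
s = (1, 1, 0, 1)^T — this equals column 13 of H (binary 1101), so error is at position 13.
Correct: flip bit 13 of r = 110000001011000 to get c = 110000001011100.


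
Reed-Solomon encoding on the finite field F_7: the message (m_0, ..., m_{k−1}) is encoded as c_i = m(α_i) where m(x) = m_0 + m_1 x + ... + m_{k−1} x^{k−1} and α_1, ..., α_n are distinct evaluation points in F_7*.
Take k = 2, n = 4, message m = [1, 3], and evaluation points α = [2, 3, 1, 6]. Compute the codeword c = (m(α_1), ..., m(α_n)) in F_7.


c = [0, 3, 4, 5]

Message polynomial: m(x) = 1 + 3·x (mod 7).
For each evaluation point α_i, compute m(α_i) mod 7:
  α_1 = 2: Horner steps 3 → 0, so m(2) = 0.
  α_2 = 3: Horner steps 3 → 3, so m(3) = 3.
  α_3 = 1: Horner steps 3 → 4, so m(1) = 4.
  α_4 = 6: Horner steps 3 → 5, so m(6) = 5.
Codeword c = [0, 3, 4, 5] ∈ F_7^4.


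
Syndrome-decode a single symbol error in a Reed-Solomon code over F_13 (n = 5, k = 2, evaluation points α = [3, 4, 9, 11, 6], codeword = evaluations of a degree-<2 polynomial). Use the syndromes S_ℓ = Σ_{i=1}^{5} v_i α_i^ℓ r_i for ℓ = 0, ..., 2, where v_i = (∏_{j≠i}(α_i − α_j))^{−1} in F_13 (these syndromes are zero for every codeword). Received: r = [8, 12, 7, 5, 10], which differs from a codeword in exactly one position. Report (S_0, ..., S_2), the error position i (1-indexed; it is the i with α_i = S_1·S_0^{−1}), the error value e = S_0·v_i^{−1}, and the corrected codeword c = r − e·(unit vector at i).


S = (8, 11, 7), error at position 1, error magnitude e = 8, c = [0, 12, 7, 5, 10].

Step 1: column multipliers v_i = (∏_{j≠i}(α_i − α_j))^{−1} mod 13.
  i = 1 (α = 3): (3−4)(3−9)(3−11)(3−6) = (−1)·(−6)·(−8)·(−3) = 144 ≡ 1, so v_1 = 1^{−1} = 1 (mod 13).
  i = 2 (α = 4): (4−3)(4−9)(4−11)(4−6) = 1·(−5)·(−7)·(−2) = −70 ≡ 8, so v_2 = 8^{−1} = 5 (mod 13).
  i = 3 (α = 9): (9−3)(9−4)(9−11)(9−6) = 6·5·(−2)·3 = −180 ≡ 2, so v_3 = 2^{−1} = 7 (mod 13).
  i = 4 (α = 11): (11−3)(11−4)(11−9)(11−6) = 8·7·2·5 = 560 ≡ 1, so v_4 = 1^{−1} = 1 (mod 13).
  i = 5 (α = 6): (6−3)(6−4)(6−9)(6−11) = 3·2·(−3)·(−5) = 90 ≡ 12, so v_5 = 12^{−1} = 12 (mod 13).
  v = [1, 5, 7, 1, 12].
Step 2: syndromes of r = [8, 12, 7, 5, 10] (all sums mod 13).
  S_0 = Σ v_i r_i = 1·8 + 5·12 + 7·7 + 1·5 + 12·10 = 242 ≡ 8.
  S_1 = Σ v_i α_i r_i = 1·3·8 + 5·4·12 + 7·9·7 + 1·11·5 + 12·6·10 = 1480 ≡ 11.
  α_i^2 mod 13 = [9, 3, 3, 4, 10].
  S_2 = Σ v_i α_i^2 r_i = 1·9·8 + 5·3·12 + 7·3·7 + 1·4·5 + 12·10·10 = 1619 ≡ 7.
  S = (8, 11, 7) ≠ 0, so r is not a codeword (an error is present).
Step 3: locate the error. For a single error e at position i, S_ℓ = v_i·e·α_i^ℓ, so α_err = S_1/S_0.
  S_0^{−1} = 8^{−1} = 5 (mod 13), so α_err = 11·5 = 55 ≡ 3 = α_1. Error position i = 1.
  Consistency check: S_2/S_1 = 7·6 = 42 ≡ 3 = α_err ✓ (single-error assumption holds).
Step 4: error magnitude e = S_0/v_1 = S_0·∏_{j≠1}(α_1 − α_j) = 8·1 = 8 ≡ 8 (mod 13).
Step 5: correct position 1: c_1 = r_1 − e = 8 − 8 ≡ 0 (mod 13). Hence c = [0, 12, 7, 5, 10].
  Check: interpolating c through the α_i gives m(x) = 3 + 12·x (degree < 2) with m(α_i) = c_i for every i, so c is indeed a codeword.


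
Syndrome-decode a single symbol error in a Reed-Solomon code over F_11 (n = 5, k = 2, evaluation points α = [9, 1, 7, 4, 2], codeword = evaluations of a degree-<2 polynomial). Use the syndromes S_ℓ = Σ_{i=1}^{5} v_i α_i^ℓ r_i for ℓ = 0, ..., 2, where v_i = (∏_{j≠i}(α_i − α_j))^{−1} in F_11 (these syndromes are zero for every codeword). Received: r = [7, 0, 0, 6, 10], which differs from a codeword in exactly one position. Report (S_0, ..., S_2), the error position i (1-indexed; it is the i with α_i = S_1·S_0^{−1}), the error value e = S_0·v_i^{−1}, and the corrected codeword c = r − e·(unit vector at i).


S = (10, 10, 10), error at position 2, error magnitude e = 10, c = [7, 1, 0, 6, 10].

Step 1: column multipliers v_i = (∏_{j≠i}(α_i − α_j))^{−1} mod 11.
  i = 1 (α = 9): (9−1)(9−7)(9−4)(9−2) = 8·2·5·7 = 560 ≡ 10, so v_1 = 10^{−1} = 10 (mod 11).
  i = 2 (α = 1): (1−9)(1−7)(1−4)(1−2) = (−8)·(−6)·(−3)·(−1) = 144 ≡ 1, so v_2 = 1^{−1} = 1 (mod 11).
  i = 3 (α = 7): (7−9)(7−1)(7−4)(7−2) = (−2)·6·3·5 = −180 ≡ 7, so v_3 = 7^{−1} = 8 (mod 11).
  i = 4 (α = 4): (4−9)(4−1)(4−7)(4−2) = (−5)·3·(−3)·2 = 90 ≡ 2, so v_4 = 2^{−1} = 6 (mod 11).
  i = 5 (α = 2): (2−9)(2−1)(2−7)(2−4) = (−7)·1·(−5)·(−2) = −70 ≡ 7, so v_5 = 7^{−1} = 8 (mod 11).
  v = [10, 1, 8, 6, 8].
Step 2: syndromes of r = [7, 0, 0, 6, 10] (all sums mod 11).
  S_0 = Σ v_i r_i = 10·7 + 1·0 + 8·0 + 6·6 + 8·10 = 186 ≡ 10.
  S_1 = Σ v_i α_i r_i = 10·9·7 + 1·1·0 + 8·7·0 + 6·4·6 + 8·2·10 = 934 ≡ 10.
  α_i^2 mod 11 = [4, 1, 5, 5, 4].
  S_2 = Σ v_i α_i^2 r_i = 10·4·7 + 1·1·0 + 8·5·0 + 6·5·6 + 8·4·10 = 780 ≡ 10.
  S = (10, 10, 10) ≠ 0, so r is not a codeword (an error is present).
Step 3: locate the error. For a single error e at position i, S_ℓ = v_i·e·α_i^ℓ, so α_err = S_1/S_0.
  S_0^{−1} = 10^{−1} = 10 (mod 11), so α_err = 10·10 = 100 ≡ 1 = α_2. Error position i = 2.
  Consistency check: S_2/S_1 = 10·10 = 100 ≡ 1 = α_err ✓ (single-error assumption holds).
Step 4: error magnitude e = S_0/v_2 = S_0·∏_{j≠2}(α_2 − α_j) = 10·1 = 10 ≡ 10 (mod 11).
Step 5: correct position 2: c_2 = r_2 − e = 0 − 10 ≡ 1 (mod 11). Hence c = [7, 1, 0, 6, 10].
  Check: interpolating c through the α_i gives m(x) = 3 + 9·x (degree < 2) with m(α_i) = c_i for every i, so c is indeed a codeword.


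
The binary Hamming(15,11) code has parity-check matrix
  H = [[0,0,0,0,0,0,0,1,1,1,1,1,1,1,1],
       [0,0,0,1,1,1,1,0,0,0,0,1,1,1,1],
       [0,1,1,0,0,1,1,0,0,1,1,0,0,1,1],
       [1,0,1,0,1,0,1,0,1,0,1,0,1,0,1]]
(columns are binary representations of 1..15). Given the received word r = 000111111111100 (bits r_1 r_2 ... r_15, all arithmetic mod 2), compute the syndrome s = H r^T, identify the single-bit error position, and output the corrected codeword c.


s = (0, 0, 0, 1)^T, error position = 1, corrected codeword c = 100111111111100

Compute s = H r^T mod 2 one row at a time:
  s_1 = 1 + 1 + 1 + 1 + 1 + 1 + 0 + 0 = 6 ≡ 0 (mod 2).
  s_2 = 1 + 1 + 1 + 1 + 1 + 1 + 0 + 0 = 6 ≡ 0 (mod 2).
  s_3 = 0 + 0 + 1 + 1 + 1 + 1 + 0 + 0 = 4 ≡ 0 (mod 2).
  s_4 = 0 + 0 + 1 + 1 + 1 + 1 + 1 + 0 = 5 ≡ 1 (mod 2).
s = (0, 0, 0, 1)^T — this equals column 1 of H (binary 0001), so error is at position 1.
Correct: flip bit 1 of r = 000111111111100 to get c = 100111111111100.


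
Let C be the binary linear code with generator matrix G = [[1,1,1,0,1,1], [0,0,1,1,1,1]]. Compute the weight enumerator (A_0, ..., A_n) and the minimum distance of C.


Weight distribution: A_0 = 1, A_3 = 1, A_4 = 1, A_5 = 1. Minimum distance d = 3.

Enumerate all 2^2 = 4 messages m ∈ F_2^2.
For each, compute codeword c = mG in F_2^6, then tally its weight.
  m = 00 → c = 000000, weight = 0.
  m = 10 → c = 111011, weight = 5.
  m = 01 → c = 001111, weight = 4.
  m = 11 → c = 110100, weight = 3.
Tally weights:
  weight 0: 1 codewords.
  weight 3: 1 codewords.
  weight 4: 1 codewords.
  weight 5: 1 codewords.
Minimum distance d = smallest w > 0 with A_w > 0 = 3.
Sanity: Σ A_w = 4 = 2^2 = 4 ✓.


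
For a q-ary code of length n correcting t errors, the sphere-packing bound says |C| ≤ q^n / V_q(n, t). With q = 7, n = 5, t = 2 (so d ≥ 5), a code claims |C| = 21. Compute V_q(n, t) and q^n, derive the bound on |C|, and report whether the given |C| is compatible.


V_q(n, t) = 391, q^n = 16807, Hamming bound = 42, |C| = 21 ≤ bound (satisfied).

Step 1: Compute V_q(n, t) = Σ_{j=0}^2 C(n, j) (q−1)^j.
  j = 0: C(5,0)·(6)^0 = 1·1 = 1.
  j = 1: C(5,1)·(6)^1 = 5·6 = 30.
  j = 2: C(5,2)·(6)^2 = 10·36 = 360.
  V_q(n, t) = 1 + 30 + 360 = 391.
Step 2: q^n = 7^5 = 16807.
Step 3: Hamming bound ⌊q^n / V_q(n,t)⌋ = ⌊16807/391⌋ = 42.
Step 4: Compare |C| = 21 to 42: satisfied.
The claimed |C| lies below the Hamming bound.


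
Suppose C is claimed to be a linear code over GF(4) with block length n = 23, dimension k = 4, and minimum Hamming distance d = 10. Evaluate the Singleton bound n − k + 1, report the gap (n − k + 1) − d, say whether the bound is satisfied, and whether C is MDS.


Singleton RHS = n − k + 1 = 20, slack = 10, bound satisfied, not MDS.

Singleton bound: d ≤ n − k + 1.
Here n = 23, k = 4, so n − k + 1 = 20.
Given d = 10, check d ≤ 20: YES.
Slack = (n − k + 1) − d = 10.
The code is NOT MDS (slack = 10 > 0).
Description: the claimed parameters are [23, 4, 10]_4; such a code would be non-MDS.


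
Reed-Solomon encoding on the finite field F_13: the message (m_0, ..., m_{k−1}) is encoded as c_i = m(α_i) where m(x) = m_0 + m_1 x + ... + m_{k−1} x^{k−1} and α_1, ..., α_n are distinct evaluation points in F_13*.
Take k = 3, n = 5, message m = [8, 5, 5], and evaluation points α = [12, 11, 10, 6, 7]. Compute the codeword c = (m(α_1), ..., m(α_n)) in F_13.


c = [8, 5, 12, 10, 2]

Message polynomial: m(x) = 8 + 5·x + 5·x^2 (mod 13).
For each evaluation point α_i, compute m(α_i) mod 13:
  α_1 = 12: Horner steps 5 → 0 → 8, so m(12) = 8.
  α_2 = 11: Horner steps 5 → 8 → 5, so m(11) = 5.
  α_3 = 10: Horner steps 5 → 3 → 12, so m(10) = 12.
  α_4 = 6: Horner steps 5 → 9 → 10, so m(6) = 10.
  α_5 = 7: Horner steps 5 → 1 → 2, so m(7) = 2.
Codeword c = [8, 5, 12, 10, 2] ∈ F_13^5.


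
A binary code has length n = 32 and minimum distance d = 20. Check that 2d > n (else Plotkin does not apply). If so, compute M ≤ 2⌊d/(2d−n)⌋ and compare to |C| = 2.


Plotkin bound M ≤ 4; given |C| = 2 ≤ bound (satisfied).

Check applicability: 2d = 40, n = 32.
2d − n = 8 > 0, so Plotkin applies.
Compute d/(2d−n) = 20/8 ≈ 2.5000.
⌊d/(2d−n)⌋ = 2.
Plotkin bound: M ≤ 2·2 = 4.
Given |C| = 2, check: satisfied.
This |C| is below the Plotkin bound.


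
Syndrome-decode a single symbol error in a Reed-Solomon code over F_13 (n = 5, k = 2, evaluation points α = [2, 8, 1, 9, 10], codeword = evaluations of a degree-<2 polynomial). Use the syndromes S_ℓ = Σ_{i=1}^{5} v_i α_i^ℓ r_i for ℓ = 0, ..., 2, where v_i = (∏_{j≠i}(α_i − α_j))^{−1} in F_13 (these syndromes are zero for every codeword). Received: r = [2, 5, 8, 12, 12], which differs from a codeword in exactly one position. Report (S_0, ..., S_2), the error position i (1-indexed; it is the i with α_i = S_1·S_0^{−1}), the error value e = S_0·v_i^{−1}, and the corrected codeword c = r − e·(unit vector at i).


S = (6, 8, 2), error at position 5, error magnitude e = 6, c = [2, 5, 8, 12, 6].

Step 1: column multipliers v_i = (∏_{j≠i}(α_i − α_j))^{−1} mod 13.
  i = 1 (α = 2): (2−8)(2−1)(2−9)(2−10) = (−6)·1·(−7)·(−8) = −336 ≡ 2, so v_1 = 2^{−1} = 7 (mod 13).
  i = 2 (α = 8): (8−2)(8−1)(8−9)(8−10) = 6·7·(−1)·(−2) = 84 ≡ 6, so v_2 = 6^{−1} = 11 (mod 13).
  i = 3 (α = 1): (1−2)(1−8)(1−9)(1−10) = (−1)·(−7)·(−8)·(−9) = 504 ≡ 10, so v_3 = 10^{−1} = 4 (mod 13).
  i = 4 (α = 9): (9−2)(9−8)(9−1)(9−10) = 7·1·8·(−1) = −56 ≡ 9, so v_4 = 9^{−1} = 3 (mod 13).
  i = 5 (α = 10): (10−2)(10−8)(10−1)(10−9) = 8·2·9·1 = 144 ≡ 1, so v_5 = 1^{−1} = 1 (mod 13).
  v = [7, 11, 4, 3, 1].
Step 2: syndromes of r = [2, 5, 8, 12, 12] (all sums mod 13).
  S_0 = Σ v_i r_i = 7·2 + 11·5 + 4·8 + 3·12 + 1·12 = 149 ≡ 6.
  S_1 = Σ v_i α_i r_i = 7·2·2 + 11·8·5 + 4·1·8 + 3·9·12 + 1·10·12 = 944 ≡ 8.
  α_i^2 mod 13 = [4, 12, 1, 3, 9].
  S_2 = Σ v_i α_i^2 r_i = 7·4·2 + 11·12·5 + 4·1·8 + 3·3·12 + 1·9·12 = 964 ≡ 2.
  S = (6, 8, 2) ≠ 0, so r is not a codeword (an error is present).
Step 3: locate the error. For a single error e at position i, S_ℓ = v_i·e·α_i^ℓ, so α_err = S_1/S_0.
  S_0^{−1} = 6^{−1} = 11 (mod 13), so α_err = 8·11 = 88 ≡ 10 = α_5. Error position i = 5.
  Consistency check: S_2/S_1 = 2·5 = 10 ≡ 10 = α_err ✓ (single-error assumption holds).
Step 4: error magnitude e = S_0/v_5 = S_0·∏_{j≠5}(α_5 − α_j) = 6·1 = 6 ≡ 6 (mod 13).
Step 5: correct position 5: c_5 = r_5 − e = 12 − 6 ≡ 6 (mod 13). Hence c = [2, 5, 8, 12, 6].
  Check: interpolating c through the α_i gives m(x) = 1 + 7·x (degree < 2) with m(α_i) = c_i for every i, so c is indeed a codeword.


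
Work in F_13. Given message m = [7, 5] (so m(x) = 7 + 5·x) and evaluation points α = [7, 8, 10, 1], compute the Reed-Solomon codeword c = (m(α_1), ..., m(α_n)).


c = [3, 8, 5, 12]

Message polynomial: m(x) = 7 + 5·x (mod 13).
For each evaluation point α_i, compute m(α_i) mod 13:
  α_1 = 7: Horner steps 5 → 3, so m(7) = 3.
  α_2 = 8: Horner steps 5 → 8, so m(8) = 8.
  α_3 = 10: Horner steps 5 → 5, so m(10) = 5.
  α_4 = 1: Horner steps 5 → 12, so m(1) = 12.
Codeword c = [3, 8, 5, 12] ∈ F_13^4.


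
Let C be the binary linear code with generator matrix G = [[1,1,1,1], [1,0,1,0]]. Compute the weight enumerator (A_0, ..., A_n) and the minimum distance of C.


Weight distribution: A_0 = 1, A_2 = 2, A_4 = 1. Minimum distance d = 2.

Enumerate all 2^2 = 4 messages m ∈ F_2^2.
For each, compute codeword c = mG in F_2^4, then tally its weight.
  m = 00 → c = 0000, weight = 0.
  m = 10 → c = 1111, weight = 4.
  m = 01 → c = 1010, weight = 2.
  m = 11 → c = 0101, weight = 2.
Tally weights:
  weight 0: 1 codewords.
  weight 2: 2 codewords.
  weight 4: 1 codewords.
Minimum distance d = smallest w > 0 with A_w > 0 = 2.
Sanity: Σ A_w = 4 = 2^2 = 4 ✓.


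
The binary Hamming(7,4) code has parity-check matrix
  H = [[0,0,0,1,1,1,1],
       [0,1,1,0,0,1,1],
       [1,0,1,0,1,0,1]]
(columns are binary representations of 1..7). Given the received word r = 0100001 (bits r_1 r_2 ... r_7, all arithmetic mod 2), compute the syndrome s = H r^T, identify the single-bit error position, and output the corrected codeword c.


s = (1, 0, 1)^T, error position = 5, corrected codeword c = 0100101

Compute s = H r^T mod 2 one row at a time:
  s_1 = 0 + 0 + 0 + 1 = 1 ≡ 1 (mod 2).
  s_2 = 1 + 0 + 0 + 1 = 2 ≡ 0 (mod 2).
  s_3 = 0 + 0 + 0 + 1 = 1 ≡ 1 (mod 2).
s = (1, 0, 1)^T — this equals column 5 of H (binary 101), so error is at position 5.
Correct: flip bit 5 of r = 0100001 to get c = 0100101.


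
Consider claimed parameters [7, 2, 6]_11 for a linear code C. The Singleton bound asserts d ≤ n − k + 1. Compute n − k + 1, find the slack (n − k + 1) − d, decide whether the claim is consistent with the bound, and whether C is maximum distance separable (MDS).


Singleton RHS = n − k + 1 = 6, slack = 0, bound satisfied, MDS.

Singleton bound: d ≤ n − k + 1.
Here n = 7, k = 2, so n − k + 1 = 6.
Given d = 6, check d ≤ 6: YES.
Slack = (n − k + 1) − d = 0.
The code is MDS (slack = 0).
Description: the claimed parameters are [7, 2, 6]_11; such a code would be MDS (meets Singleton bound).


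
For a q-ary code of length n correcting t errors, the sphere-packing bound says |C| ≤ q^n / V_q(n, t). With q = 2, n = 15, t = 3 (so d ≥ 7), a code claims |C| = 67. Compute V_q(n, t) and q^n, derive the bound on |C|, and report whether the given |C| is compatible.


V_q(n, t) = 576, q^n = 32768, Hamming bound = 56, |C| = 67 > bound (violated).

Step 1: Compute V_q(n, t) = Σ_{j=0}^3 C(n, j) (q−1)^j.
  j = 0: C(15,0)·(1)^0 = 1·1 = 1.
  j = 1: C(15,1)·(1)^1 = 15·1 = 15.
  j = 2: C(15,2)·(1)^2 = 105·1 = 105.
  j = 3: C(15,3)·(1)^3 = 455·1 = 455.
  V_q(n, t) = 1 + 15 + 105 + 455 = 576.
Step 2: q^n = 2^15 = 32768.
Step 3: Hamming bound ⌊q^n / V_q(n,t)⌋ = ⌊32768/576⌋ = 56.
Step 4: Compare |C| = 67 to 56: violated.
The claimed |C| lies above the Hamming bound, so no 2-ary code of length 15 with d ≥ 7 can have 67 codewords.


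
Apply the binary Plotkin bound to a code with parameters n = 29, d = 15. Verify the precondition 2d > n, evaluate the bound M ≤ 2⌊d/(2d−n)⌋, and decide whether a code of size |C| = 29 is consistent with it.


Plotkin bound M ≤ 30; given |C| = 29 ≤ bound (satisfied).

Check applicability: 2d = 30, n = 29.
2d − n = 1 > 0, so Plotkin applies.
Compute d/(2d−n) = 15/1 ≈ 15.0000.
⌊d/(2d−n)⌋ = 15.
Plotkin bound: M ≤ 2·15 = 30.
Given |C| = 29, check: satisfied.
This |C| is below the Plotkin bound.


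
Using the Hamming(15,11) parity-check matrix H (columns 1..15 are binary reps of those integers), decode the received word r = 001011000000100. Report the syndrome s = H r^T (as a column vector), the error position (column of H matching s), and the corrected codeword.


s = (1, 1, 0, 1)^T, error position = 13, corrected codeword c = 001011000000000

Compute s = H r^T mod 2 one row at a time:
  s_1 = 0 + 0 + 0 + 0 + 0 + 1 + 0 + 0 = 1 ≡ 1 (mod 2).
  s_2 = 0 + 1 + 1 + 0 + 0 + 1 + 0 + 0 = 3 ≡ 1 (mod 2).
  s_3 = 0 + 1 + 1 + 0 + 0 + 0 + 0 + 0 = 2 ≡ 0 (mod 2).
  s_4 = 0 + 1 + 1 + 0 + 0 + 0 + 1 + 0 = 3 ≡ 1 (mod 2).
s = (1, 1, 0, 1)^T — this equals column 13 of H (binary 1101), so error is at position 13.
Correct: flip bit 13 of r = 001011000000100 to get c = 001011000000000.


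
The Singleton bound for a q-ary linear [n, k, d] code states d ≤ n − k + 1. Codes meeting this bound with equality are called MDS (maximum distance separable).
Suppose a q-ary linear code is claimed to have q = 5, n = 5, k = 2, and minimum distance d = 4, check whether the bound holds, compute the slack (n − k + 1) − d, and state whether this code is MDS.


Singleton RHS = n − k + 1 = 4, slack = 0, bound satisfied, MDS.

Singleton bound: d ≤ n − k + 1.
Here n = 5, k = 2, so n − k + 1 = 4.
Given d = 4, check d ≤ 4: YES.
Slack = (n − k + 1) − d = 0.
The code is MDS (slack = 0).
Description: the claimed parameters are [5, 2, 4]_5; such a code would be MDS (meets Singleton bound).


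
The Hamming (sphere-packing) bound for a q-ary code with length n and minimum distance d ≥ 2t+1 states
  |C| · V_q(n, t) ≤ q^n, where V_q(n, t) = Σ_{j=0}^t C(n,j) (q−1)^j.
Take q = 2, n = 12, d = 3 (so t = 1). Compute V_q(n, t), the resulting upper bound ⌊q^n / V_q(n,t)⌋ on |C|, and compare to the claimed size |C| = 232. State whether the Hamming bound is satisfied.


V_q(n, t) = 13, q^n = 4096, Hamming bound = 315, |C| = 232 ≤ bound (satisfied).

Step 1: Compute V_q(n, t) = Σ_{j=0}^1 C(n, j) (q−1)^j.
  j = 0: C(12,0)·(1)^0 = 1·1 = 1.
  j = 1: C(12,1)·(1)^1 = 12·1 = 12.
  V_q(n, t) = 1 + 12 = 13.
Step 2: q^n = 2^12 = 4096.
Step 3: Hamming bound ⌊q^n / V_q(n,t)⌋ = ⌊4096/13⌋ = 315.
Step 4: Compare |C| = 232 to 315: satisfied.
The claimed |C| lies below the Hamming bound.


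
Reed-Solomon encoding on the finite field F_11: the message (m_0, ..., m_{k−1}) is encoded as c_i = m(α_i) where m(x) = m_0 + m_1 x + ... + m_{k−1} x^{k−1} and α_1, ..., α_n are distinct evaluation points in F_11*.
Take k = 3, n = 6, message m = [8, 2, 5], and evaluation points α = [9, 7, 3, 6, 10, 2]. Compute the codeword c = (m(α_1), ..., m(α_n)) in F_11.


c = [2, 3, 4, 2, 0, 10]

Message polynomial: m(x) = 8 + 2·x + 5·x^2 (mod 11).
For each evaluation point α_i, compute m(α_i) mod 11:
  α_1 = 9: Horner steps 5 → 3 → 2, so m(9) = 2.
  α_2 = 7: Horner steps 5 → 4 → 3, so m(7) = 3.
  α_3 = 3: Horner steps 5 → 6 → 4, so m(3) = 4.
  α_4 = 6: Horner steps 5 → 10 → 2, so m(6) = 2.
  α_5 = 10: Horner steps 5 → 8 → 0, so m(10) = 0.
  α_6 = 2: Horner steps 5 → 1 → 10, so m(2) = 10.
Codeword c = [2, 3, 4, 2, 0, 10] ∈ F_11^6.


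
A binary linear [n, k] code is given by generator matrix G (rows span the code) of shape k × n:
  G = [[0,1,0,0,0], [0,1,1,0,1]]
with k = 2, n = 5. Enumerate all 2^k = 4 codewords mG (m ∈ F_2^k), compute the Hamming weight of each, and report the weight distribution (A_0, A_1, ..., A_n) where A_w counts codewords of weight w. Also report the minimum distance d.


Weight distribution: A_0 = 1, A_1 = 1, A_2 = 1, A_3 = 1. Minimum distance d = 1.

Enumerate all 2^2 = 4 messages m ∈ F_2^2.
For each, compute codeword c = mG in F_2^5, then tally its weight.
  m = 00 → c = 00000, weight = 0.
  m = 10 → c = 01000, weight = 1.
  m = 01 → c = 01101, weight = 3.
  m = 11 → c = 00101, weight = 2.
Tally weights:
  weight 0: 1 codewords.
  weight 1: 1 codewords.
  weight 2: 1 codewords.
  weight 3: 1 codewords.
Minimum distance d = smallest w > 0 with A_w > 0 = 1.
Sanity: Σ A_w = 4 = 2^2 = 4 ✓.


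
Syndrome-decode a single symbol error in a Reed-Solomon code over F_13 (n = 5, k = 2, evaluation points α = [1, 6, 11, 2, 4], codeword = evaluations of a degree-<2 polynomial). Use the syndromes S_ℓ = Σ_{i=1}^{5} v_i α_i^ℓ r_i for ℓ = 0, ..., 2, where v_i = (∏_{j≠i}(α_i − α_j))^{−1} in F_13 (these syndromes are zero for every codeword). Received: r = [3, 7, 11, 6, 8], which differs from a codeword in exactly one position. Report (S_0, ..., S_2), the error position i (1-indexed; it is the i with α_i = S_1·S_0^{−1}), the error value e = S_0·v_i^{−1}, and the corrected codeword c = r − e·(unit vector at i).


S = (6, 12, 11), error at position 4, error magnitude e = 10, c = [3, 7, 11, 9, 8].

Step 1: column multipliers v_i = (∏_{j≠i}(α_i − α_j))^{−1} mod 13.
  i = 1 (α = 1): (1−6)(1−11)(1−2)(1−4) = (−5)·(−10)·(−1)·(−3) = 150 ≡ 7, so v_1 = 7^{−1} = 2 (mod 13).
  i = 2 (α = 6): (6−1)(6−11)(6−2)(6−4) = 5·(−5)·4·2 = −200 ≡ 8, so v_2 = 8^{−1} = 5 (mod 13).
  i = 3 (α = 11): (11−1)(11−6)(11−2)(11−4) = 10·5·9·7 = 3150 ≡ 4, so v_3 = 4^{−1} = 10 (mod 13).
  i = 4 (α = 2): (2−1)(2−6)(2−11)(2−4) = 1·(−4)·(−9)·(−2) = −72 ≡ 6, so v_4 = 6^{−1} = 11 (mod 13).
  i = 5 (α = 4): (4−1)(4−6)(4−11)(4−2) = 3·(−2)·(−7)·2 = 84 ≡ 6, so v_5 = 6^{−1} = 11 (mod 13).
  v = [2, 5, 10, 11, 11].
Step 2: syndromes of r = [3, 7, 11, 6, 8] (all sums mod 13).
  S_0 = Σ v_i r_i = 2·3 + 5·7 + 10·11 + 11·6 + 11·8 = 305 ≡ 6.
  S_1 = Σ v_i α_i r_i = 2·1·3 + 5·6·7 + 10·11·11 + 11·2·6 + 11·4·8 = 1910 ≡ 12.
  α_i^2 mod 13 = [1, 10, 4, 4, 3].
  S_2 = Σ v_i α_i^2 r_i = 2·1·3 + 5·10·7 + 10·4·11 + 11·4·6 + 11·3·8 = 1324 ≡ 11.
  S = (6, 12, 11) ≠ 0, so r is not a codeword (an error is present).
Step 3: locate the error. For a single error e at position i, S_ℓ = v_i·e·α_i^ℓ, so α_err = S_1/S_0.
  S_0^{−1} = 6^{−1} = 11 (mod 13), so α_err = 12·11 = 132 ≡ 2 = α_4. Error position i = 4.
  Consistency check: S_2/S_1 = 11·12 = 132 ≡ 2 = α_err ✓ (single-error assumption holds).
Step 4: error magnitude e = S_0/v_4 = S_0·∏_{j≠4}(α_4 − α_j) = 6·6 = 36 ≡ 10 (mod 13).
Step 5: correct position 4: c_4 = r_4 − e = 6 − 10 ≡ 9 (mod 13). Hence c = [3, 7, 11, 9, 8].
  Check: interpolating c through the α_i gives m(x) = 10 + 6·x (degree < 2) with m(α_i) = c_i for every i, so c is indeed a codeword.


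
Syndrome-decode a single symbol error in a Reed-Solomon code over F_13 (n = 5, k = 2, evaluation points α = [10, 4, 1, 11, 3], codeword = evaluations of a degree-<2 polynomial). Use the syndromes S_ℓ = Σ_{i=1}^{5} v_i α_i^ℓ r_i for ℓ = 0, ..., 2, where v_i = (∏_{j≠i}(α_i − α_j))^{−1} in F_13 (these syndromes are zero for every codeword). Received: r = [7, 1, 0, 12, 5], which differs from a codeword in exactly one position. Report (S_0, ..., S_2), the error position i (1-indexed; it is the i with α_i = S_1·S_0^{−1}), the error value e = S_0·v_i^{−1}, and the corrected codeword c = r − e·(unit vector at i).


S = (9, 12, 3), error at position 1, error magnitude e = 4, c = [3, 1, 0, 12, 5].

Step 1: column multipliers v_i = (∏_{j≠i}(α_i − α_j))^{−1} mod 13.
  i = 1 (α = 10): (10−4)(10−1)(10−11)(10−3) = 6·9·(−1)·7 = −378 ≡ 12, so v_1 = 12^{−1} = 12 (mod 13).
  i = 2 (α = 4): (4−10)(4−1)(4−11)(4−3) = (−6)·3·(−7)·1 = 126 ≡ 9, so v_2 = 9^{−1} = 3 (mod 13).
  i = 3 (α = 1): (1−10)(1−4)(1−11)(1−3) = (−9)·(−3)·(−10)·(−2) = 540 ≡ 7, so v_3 = 7^{−1} = 2 (mod 13).
  i = 4 (α = 11): (11−10)(11−4)(11−1)(11−3) = 1·7·10·8 = 560 ≡ 1, so v_4 = 1^{−1} = 1 (mod 13).
  i = 5 (α = 3): (3−10)(3−4)(3−1)(3−11) = (−7)·(−1)·2·(−8) = −112 ≡ 5, so v_5 = 5^{−1} = 8 (mod 13).
  v = [12, 3, 2, 1, 8].
Step 2: syndromes of r = [7, 1, 0, 12, 5] (all sums mod 13).
  S_0 = Σ v_i r_i = 12·7 + 3·1 + 2·0 + 1·12 + 8·5 = 139 ≡ 9.
  S_1 = Σ v_i α_i r_i = 12·10·7 + 3·4·1 + 2·1·0 + 1·11·12 + 8·3·5 = 1104 ≡ 12.
  α_i^2 mod 13 = [9, 3, 1, 4, 9].
  S_2 = Σ v_i α_i^2 r_i = 12·9·7 + 3·3·1 + 2·1·0 + 1·4·12 + 8·9·5 = 1173 ≡ 3.
  S = (9, 12, 3) ≠ 0, so r is not a codeword (an error is present).
Step 3: locate the error. For a single error e at position i, S_ℓ = v_i·e·α_i^ℓ, so α_err = S_1/S_0.
  S_0^{−1} = 9^{−1} = 3 (mod 13), so α_err = 12·3 = 36 ≡ 10 = α_1. Error position i = 1.
  Consistency check: S_2/S_1 = 3·12 = 36 ≡ 10 = α_err ✓ (single-error assumption holds).
Step 4: error magnitude e = S_0/v_1 = S_0·∏_{j≠1}(α_1 − α_j) = 9·12 = 108 ≡ 4 (mod 13).
Step 5: correct position 1: c_1 = r_1 − e = 7 − 4 ≡ 3 (mod 13). Hence c = [3, 1, 0, 12, 5].
  Check: interpolating c through the α_i gives m(x) = 4 + 9·x (degree < 2) with m(α_i) = c_i for every i, so c is indeed a codeword.


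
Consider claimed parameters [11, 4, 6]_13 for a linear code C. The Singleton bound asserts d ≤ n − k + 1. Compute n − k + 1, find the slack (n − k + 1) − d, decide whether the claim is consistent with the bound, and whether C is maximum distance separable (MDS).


Singleton RHS = n − k + 1 = 8, slack = 2, bound satisfied, not MDS.

Singleton bound: d ≤ n − k + 1.
Here n = 11, k = 4, so n − k + 1 = 8.
Given d = 6, check d ≤ 8: YES.
Slack = (n − k + 1) − d = 2.
The code is NOT MDS (slack = 2 > 0).
Description: the claimed parameters are [11, 4, 6]_13; such a code would be non-MDS.


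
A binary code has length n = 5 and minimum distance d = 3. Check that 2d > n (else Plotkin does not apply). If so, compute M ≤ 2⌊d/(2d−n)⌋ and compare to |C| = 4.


Plotkin bound M ≤ 6; given |C| = 4 ≤ bound (satisfied).

Check applicability: 2d = 6, n = 5.
2d − n = 1 > 0, so Plotkin applies.
Compute d/(2d−n) = 3/1 ≈ 3.0000.
⌊d/(2d−n)⌋ = 3.
Plotkin bound: M ≤ 2·3 = 6.
Given |C| = 4, check: satisfied.
This |C| is below the Plotkin bound.


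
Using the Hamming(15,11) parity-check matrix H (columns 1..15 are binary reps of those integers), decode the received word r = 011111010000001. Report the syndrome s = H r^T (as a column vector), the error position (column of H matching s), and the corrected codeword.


s = (0, 0, 0, 1)^T, error position = 1, corrected codeword c = 111111010000001

Compute s = H r^T mod 2 one row at a time:
  s_1 = 1 + 0 + 0 + 0 + 0 + 0 + 0 + 1 = 2 ≡ 0 (mod 2).
  s_2 = 1 + 1 + 1 + 0 + 0 + 0 + 0 + 1 = 4 ≡ 0 (mod 2).
  s_3 = 1 + 1 + 1 + 0 + 0 + 0 + 0 + 1 = 4 ≡ 0 (mod 2).
  s_4 = 0 + 1 + 1 + 0 + 0 + 0 + 0 + 1 = 3 ≡ 1 (mod 2).
s = (0, 0, 0, 1)^T — this equals column 1 of H (binary 0001), so error is at position 1.
Correct: flip bit 1 of r = 011111010000001 to get c = 111111010000001.


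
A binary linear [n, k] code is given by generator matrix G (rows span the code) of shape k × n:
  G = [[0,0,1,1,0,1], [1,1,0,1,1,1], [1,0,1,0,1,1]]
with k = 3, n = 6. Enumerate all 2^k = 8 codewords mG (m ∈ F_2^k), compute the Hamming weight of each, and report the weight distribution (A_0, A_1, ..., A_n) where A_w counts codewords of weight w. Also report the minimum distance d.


Weight distribution: A_0 = 1, A_2 = 1, A_3 = 3, A_4 = 2, A_5 = 1. Minimum distance d = 2.

Enumerate all 2^3 = 8 messages m ∈ F_2^3.
For each, compute codeword c = mG in F_2^6, then tally its weight.
  m = 000 → c = 000000, weight = 0.
  m = 100 → c = 001101, weight = 3.
  m = 010 → c = 110111, weight = 5.
  m = 110 → c = 111010, weight = 4.
  m = 001 → c = 101011, weight = 4.
  m = 101 → c = 100110, weight = 3.
  m = 011 → c = 011100, weight = 3.
  m = 111 → c = 010001, weight = 2.
Tally weights:
  weight 0: 1 codewords.
  weight 2: 1 codewords.
  weight 3: 3 codewords.
  weight 4: 2 codewords.
  weight 5: 1 codewords.
Minimum distance d = smallest w > 0 with A_w > 0 = 2.
Sanity: Σ A_w = 8 = 2^3 = 8 ✓.


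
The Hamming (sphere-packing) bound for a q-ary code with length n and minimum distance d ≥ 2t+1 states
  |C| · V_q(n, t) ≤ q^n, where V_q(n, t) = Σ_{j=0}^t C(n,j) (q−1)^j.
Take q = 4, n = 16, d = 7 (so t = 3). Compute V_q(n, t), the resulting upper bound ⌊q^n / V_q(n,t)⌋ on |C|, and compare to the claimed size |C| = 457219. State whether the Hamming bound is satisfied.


V_q(n, t) = 16249, q^n = 4294967296, Hamming bound = 264321, |C| = 457219 > bound (violated).

Step 1: Compute V_q(n, t) = Σ_{j=0}^3 C(n, j) (q−1)^j.
  j = 0: C(16,0)·(3)^0 = 1·1 = 1.
  j = 1: C(16,1)·(3)^1 = 16·3 = 48.
  j = 2: C(16,2)·(3)^2 = 120·9 = 1080.
  j = 3: C(16,3)·(3)^3 = 560·27 = 15120.
  V_q(n, t) = 1 + 48 + 1080 + 15120 = 16249.
Step 2: q^n = 4^16 = 4294967296.
Step 3: Hamming bound ⌊q^n / V_q(n,t)⌋ = ⌊4294967296/16249⌋ = 264321.
Step 4: Compare |C| = 457219 to 264321: violated.
The claimed |C| lies above the Hamming bound, so no 4-ary code of length 16 with d ≥ 7 can have 457219 codewords.


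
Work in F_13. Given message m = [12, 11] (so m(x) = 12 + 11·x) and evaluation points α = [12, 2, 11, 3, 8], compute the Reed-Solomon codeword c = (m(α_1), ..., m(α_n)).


c = [1, 8, 3, 6, 9]

Message polynomial: m(x) = 12 + 11·x (mod 13).
For each evaluation point α_i, compute m(α_i) mod 13:
  α_1 = 12: Horner steps 11 → 1, so m(12) = 1.
  α_2 = 2: Horner steps 11 → 8, so m(2) = 8.
  α_3 = 11: Horner steps 11 → 3, so m(11) = 3.
  α_4 = 3: Horner steps 11 → 6, so m(3) = 6.
  α_5 = 8: Horner steps 11 → 9, so m(8) = 9.
Codeword c = [1, 8, 3, 6, 9] ∈ F_13^5.


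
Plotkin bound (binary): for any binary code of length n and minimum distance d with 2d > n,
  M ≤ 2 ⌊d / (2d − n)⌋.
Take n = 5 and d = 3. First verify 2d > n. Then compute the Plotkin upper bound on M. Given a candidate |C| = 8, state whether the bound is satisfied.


Plotkin bound M ≤ 6; given |C| = 8 > bound (violated).

Check applicability: 2d = 6, n = 5.
2d − n = 1 > 0, so Plotkin applies.
Compute d/(2d−n) = 3/1 ≈ 3.0000.
⌊d/(2d−n)⌋ = 3.
Plotkin bound: M ≤ 2·3 = 6.
Given |C| = 8, check: VIOLATED.
This |C| is above the Plotkin bound, so no binary code with n = 5, d = 3 and 8 codewords exists.


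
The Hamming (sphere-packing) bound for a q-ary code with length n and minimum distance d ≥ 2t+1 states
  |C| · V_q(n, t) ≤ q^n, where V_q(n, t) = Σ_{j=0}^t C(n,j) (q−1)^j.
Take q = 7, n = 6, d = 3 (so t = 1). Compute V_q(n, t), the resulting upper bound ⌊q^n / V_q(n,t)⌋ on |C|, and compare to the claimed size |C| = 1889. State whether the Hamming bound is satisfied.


V_q(n, t) = 37, q^n = 117649, Hamming bound = 3179, |C| = 1889 ≤ bound (satisfied).

Step 1: Compute V_q(n, t) = Σ_{j=0}^1 C(n, j) (q−1)^j.
  j = 0: C(6,0)·(6)^0 = 1·1 = 1.
  j = 1: C(6,1)·(6)^1 = 6·6 = 36.
  V_q(n, t) = 1 + 36 = 37.
Step 2: q^n = 7^6 = 117649.
Step 3: Hamming bound ⌊q^n / V_q(n,t)⌋ = ⌊117649/37⌋ = 3179.
Step 4: Compare |C| = 1889 to 3179: satisfied.
The claimed |C| lies below the Hamming bound.


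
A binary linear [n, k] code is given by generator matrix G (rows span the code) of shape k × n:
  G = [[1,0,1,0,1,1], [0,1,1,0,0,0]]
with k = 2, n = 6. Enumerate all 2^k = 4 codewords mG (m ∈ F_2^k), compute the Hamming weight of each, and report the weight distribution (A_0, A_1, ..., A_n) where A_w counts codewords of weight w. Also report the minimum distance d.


Weight distribution: A_0 = 1, A_2 = 1, A_4 = 2. Minimum distance d = 2.

Enumerate all 2^2 = 4 messages m ∈ F_2^2.
For each, compute codeword c = mG in F_2^6, then tally its weight.
  m = 00 → c = 000000, weight = 0.
  m = 10 → c = 101011, weight = 4.
  m = 01 → c = 011000, weight = 2.
  m = 11 → c = 110011, weight = 4.
Tally weights:
  weight 0: 1 codewords.
  weight 2: 1 codewords.
  weight 4: 2 codewords.
Minimum distance d = smallest w > 0 with A_w > 0 = 2.
Sanity: Σ A_w = 4 = 2^2 = 4 ✓.


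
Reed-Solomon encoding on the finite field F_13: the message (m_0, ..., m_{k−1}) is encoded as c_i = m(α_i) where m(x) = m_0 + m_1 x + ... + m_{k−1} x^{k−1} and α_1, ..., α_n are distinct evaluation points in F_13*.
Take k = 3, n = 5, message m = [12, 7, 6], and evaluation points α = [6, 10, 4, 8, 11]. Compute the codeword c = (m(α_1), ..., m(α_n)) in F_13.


c = [10, 6, 6, 10, 9]

Message polynomial: m(x) = 12 + 7·x + 6·x^2 (mod 13).
For each evaluation point α_i, compute m(α_i) mod 13:
  α_1 = 6: Horner steps 6 → 4 → 10, so m(6) = 10.
  α_2 = 10: Horner steps 6 → 2 → 6, so m(10) = 6.
  α_3 = 4: Horner steps 6 → 5 → 6, so m(4) = 6.
  α_4 = 8: Horner steps 6 → 3 → 10, so m(8) = 10.
  α_5 = 11: Horner steps 6 → 8 → 9, so m(11) = 9.
Codeword c = [10, 6, 6, 10, 9] ∈ F_13^5.


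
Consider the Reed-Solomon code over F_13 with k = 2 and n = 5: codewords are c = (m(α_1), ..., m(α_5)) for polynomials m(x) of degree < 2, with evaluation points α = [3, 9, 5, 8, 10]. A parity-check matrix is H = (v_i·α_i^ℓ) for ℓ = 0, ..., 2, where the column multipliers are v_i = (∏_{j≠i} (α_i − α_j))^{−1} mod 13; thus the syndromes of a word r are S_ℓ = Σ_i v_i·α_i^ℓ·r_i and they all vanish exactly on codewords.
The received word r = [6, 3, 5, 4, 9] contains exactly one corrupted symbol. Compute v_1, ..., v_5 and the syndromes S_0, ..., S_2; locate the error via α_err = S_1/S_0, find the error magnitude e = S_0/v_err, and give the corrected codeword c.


S = (5, 1, 8), error at position 4, error magnitude e = 7, c = [6, 3, 5, 10, 9].

Step 1: column multipliers v_i = (∏_{j≠i}(α_i − α_j))^{−1} mod 13.
  i = 1 (α = 3): (3−9)(3−5)(3−8)(3−10) = (−6)·(−2)·(−5)·(−7) = 420 ≡ 4, so v_1 = 4^{−1} = 10 (mod 13).
  i = 2 (α = 9): (9−3)(9−5)(9−8)(9−10) = 6·4·1·(−1) = −24 ≡ 2, so v_2 = 2^{−1} = 7 (mod 13).
  i = 3 (α = 5): (5−3)(5−9)(5−8)(5−10) = 2·(−4)·(−3)·(−5) = −120 ≡ 10, so v_3 = 10^{−1} = 4 (mod 13).
  i = 4 (α = 8): (8−3)(8−9)(8−5)(8−10) = 5·(−1)·3·(−2) = 30 ≡ 4, so v_4 = 4^{−1} = 10 (mod 13).
  i = 5 (α = 10): (10−3)(10−9)(10−5)(10−8) = 7·1·5·2 = 70 ≡ 5, so v_5 = 5^{−1} = 8 (mod 13).
  v = [10, 7, 4, 10, 8].
Step 2: syndromes of r = [6, 3, 5, 4, 9] (all sums mod 13).
  S_0 = Σ v_i r_i = 10·6 + 7·3 + 4·5 + 10·4 + 8·9 = 213 ≡ 5.
  S_1 = Σ v_i α_i r_i = 10·3·6 + 7·9·3 + 4·5·5 + 10·8·4 + 8·10·9 = 1509 ≡ 1.
  α_i^2 mod 13 = [9, 3, 12, 12, 9].
  S_2 = Σ v_i α_i^2 r_i = 10·9·6 + 7·3·3 + 4·12·5 + 10·12·4 + 8·9·9 = 1971 ≡ 8.
  S = (5, 1, 8) ≠ 0, so r is not a codeword (an error is present).
Step 3: locate the error. For a single error e at position i, S_ℓ = v_i·e·α_i^ℓ, so α_err = S_1/S_0.
  S_0^{−1} = 5^{−1} = 8 (mod 13), so α_err = 1·8 = 8 ≡ 8 = α_4. Error position i = 4.
  Consistency check: S_2/S_1 = 8·1 = 8 ≡ 8 = α_err ✓ (single-error assumption holds).
Step 4: error magnitude e = S_0/v_4 = S_0·∏_{j≠4}(α_4 − α_j) = 5·4 = 20 ≡ 7 (mod 13).
Step 5: correct position 4: c_4 = r_4 − e = 4 − 7 ≡ 10 (mod 13). Hence c = [6, 3, 5, 10, 9].
  Check: interpolating c through the α_i gives m(x) = 1 + 6·x (degree < 2) with m(α_i) = c_i for every i, so c is indeed a codeword.


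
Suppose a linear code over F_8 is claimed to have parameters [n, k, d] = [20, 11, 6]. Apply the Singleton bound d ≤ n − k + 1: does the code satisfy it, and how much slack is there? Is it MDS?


Singleton RHS = n − k + 1 = 10, slack = 4, bound satisfied, not MDS.

Singleton bound: d ≤ n − k + 1.
Here n = 20, k = 11, so n − k + 1 = 10.
Given d = 6, check d ≤ 10: YES.
Slack = (n − k + 1) − d = 4.
The code is NOT MDS (slack = 4 > 0).
Description: the claimed parameters are [20, 11, 6]_8; such a code would be non-MDS.


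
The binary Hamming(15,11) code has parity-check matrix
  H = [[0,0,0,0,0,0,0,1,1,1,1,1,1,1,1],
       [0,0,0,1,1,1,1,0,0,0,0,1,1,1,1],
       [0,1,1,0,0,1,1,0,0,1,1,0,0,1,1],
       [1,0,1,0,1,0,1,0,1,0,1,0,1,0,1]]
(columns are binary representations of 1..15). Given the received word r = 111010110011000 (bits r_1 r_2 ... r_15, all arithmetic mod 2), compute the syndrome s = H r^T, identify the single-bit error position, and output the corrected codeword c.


s = (1, 1, 0, 1)^T, error position = 13, corrected codeword c = 111010110011100

Compute s = H r^T mod 2 one row at a time:
  s_1 = 1 + 0 + 0 + 1 + 1 + 0 + 0 + 0 = 3 ≡ 1 (mod 2).
  s_2 = 0 + 1 + 0 + 1 + 1 + 0 + 0 + 0 = 3 ≡ 1 (mod 2).
  s_3 = 1 + 1 + 0 + 1 + 0 + 1 + 0 + 0 = 4 ≡ 0 (mod 2).
  s_4 = 1 + 1 + 1 + 1 + 0 + 1 + 0 + 0 = 5 ≡ 1 (mod 2).
s = (1, 1, 0, 1)^T — this equals column 13 of H (binary 1101), so error is at position 13.
Correct: flip bit 13 of r = 111010110011000 to get c = 111010110011100.
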